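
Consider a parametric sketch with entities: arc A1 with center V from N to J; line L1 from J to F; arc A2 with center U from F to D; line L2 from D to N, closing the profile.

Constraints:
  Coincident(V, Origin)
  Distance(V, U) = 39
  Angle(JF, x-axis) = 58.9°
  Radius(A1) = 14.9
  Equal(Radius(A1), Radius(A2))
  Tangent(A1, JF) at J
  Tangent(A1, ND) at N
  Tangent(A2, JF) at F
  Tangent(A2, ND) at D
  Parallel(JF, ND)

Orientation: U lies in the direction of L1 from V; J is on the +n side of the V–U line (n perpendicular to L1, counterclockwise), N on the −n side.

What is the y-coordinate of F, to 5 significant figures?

41.091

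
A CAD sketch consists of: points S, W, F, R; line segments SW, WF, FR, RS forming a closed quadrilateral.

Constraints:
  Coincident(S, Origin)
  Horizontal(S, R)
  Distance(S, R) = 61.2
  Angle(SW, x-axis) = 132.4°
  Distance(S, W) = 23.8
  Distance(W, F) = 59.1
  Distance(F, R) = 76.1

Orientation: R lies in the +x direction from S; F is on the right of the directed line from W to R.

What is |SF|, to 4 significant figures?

40.31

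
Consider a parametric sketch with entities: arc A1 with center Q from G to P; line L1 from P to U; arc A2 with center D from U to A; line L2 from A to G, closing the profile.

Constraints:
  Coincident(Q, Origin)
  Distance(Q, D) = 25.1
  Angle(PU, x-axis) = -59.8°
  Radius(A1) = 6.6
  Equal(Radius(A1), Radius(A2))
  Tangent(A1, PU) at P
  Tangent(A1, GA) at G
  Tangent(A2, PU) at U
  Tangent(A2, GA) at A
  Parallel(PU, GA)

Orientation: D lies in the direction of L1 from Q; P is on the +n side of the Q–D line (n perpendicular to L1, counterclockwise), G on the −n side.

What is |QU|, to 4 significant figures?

25.95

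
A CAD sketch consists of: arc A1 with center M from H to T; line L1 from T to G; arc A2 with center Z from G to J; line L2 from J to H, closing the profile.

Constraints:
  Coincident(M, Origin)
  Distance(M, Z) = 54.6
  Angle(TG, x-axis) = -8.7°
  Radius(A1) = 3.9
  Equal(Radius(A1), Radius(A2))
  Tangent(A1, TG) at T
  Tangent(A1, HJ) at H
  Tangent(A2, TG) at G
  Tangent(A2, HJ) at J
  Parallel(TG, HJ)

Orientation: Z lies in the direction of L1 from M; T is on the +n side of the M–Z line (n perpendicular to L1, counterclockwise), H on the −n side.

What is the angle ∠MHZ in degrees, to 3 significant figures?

85.9°

The slot axis is L1's direction at -8.7°, so u = (cos -8.7°, sin -8.7°) = (0.988, -0.151) and n = (−sin -8.7°, cos -8.7°) = (0.151, 0.988). M is at the origin and Z lies 54.6 along u from M, so Z = 54.6·u = (54.0, -8.26). Tangency of A1 to both parallel lines with radius 3.9 puts T and H at M ± 3.9·n: T = (0.590, 3.86), H = (-0.590, -3.86). Then cos ∠MHZ = HM·HZ / (|HM||HZ|), giving 85.9°.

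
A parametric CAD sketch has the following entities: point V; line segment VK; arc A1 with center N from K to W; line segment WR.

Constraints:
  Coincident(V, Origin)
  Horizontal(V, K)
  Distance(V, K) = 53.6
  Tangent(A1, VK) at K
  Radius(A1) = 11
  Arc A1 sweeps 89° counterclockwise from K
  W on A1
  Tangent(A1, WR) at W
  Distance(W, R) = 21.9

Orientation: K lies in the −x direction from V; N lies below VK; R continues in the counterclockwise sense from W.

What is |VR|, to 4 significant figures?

72.75

On A1, K sits at bearing 90° from N; an 89° counterclockwise sweep puts W at bearing 179°, so W = N + 11.0·(cos 179°, sin 179°) = (-64.60, -10.81). Tangency of A1 to WR means the radius NW is perpendicular to WR, so WR runs along (−sin 179°, cos 179°); with |WR| = 21.9, R = (-64.98, -32.70). Then |VR| = |R − V| = 72.75.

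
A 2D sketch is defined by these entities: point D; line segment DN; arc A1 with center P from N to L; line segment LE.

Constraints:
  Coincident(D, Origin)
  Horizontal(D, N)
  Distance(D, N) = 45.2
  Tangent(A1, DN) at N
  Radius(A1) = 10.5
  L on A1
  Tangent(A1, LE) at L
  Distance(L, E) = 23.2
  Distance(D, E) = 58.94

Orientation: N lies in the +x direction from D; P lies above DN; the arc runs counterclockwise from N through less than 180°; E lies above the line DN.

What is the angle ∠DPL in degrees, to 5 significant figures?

172.17°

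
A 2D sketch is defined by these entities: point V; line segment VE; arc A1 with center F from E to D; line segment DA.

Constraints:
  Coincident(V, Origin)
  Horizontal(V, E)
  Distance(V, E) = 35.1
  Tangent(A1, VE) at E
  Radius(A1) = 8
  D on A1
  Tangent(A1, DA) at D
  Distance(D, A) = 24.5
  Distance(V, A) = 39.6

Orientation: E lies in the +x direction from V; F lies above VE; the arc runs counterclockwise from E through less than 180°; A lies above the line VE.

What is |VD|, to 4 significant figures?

43.10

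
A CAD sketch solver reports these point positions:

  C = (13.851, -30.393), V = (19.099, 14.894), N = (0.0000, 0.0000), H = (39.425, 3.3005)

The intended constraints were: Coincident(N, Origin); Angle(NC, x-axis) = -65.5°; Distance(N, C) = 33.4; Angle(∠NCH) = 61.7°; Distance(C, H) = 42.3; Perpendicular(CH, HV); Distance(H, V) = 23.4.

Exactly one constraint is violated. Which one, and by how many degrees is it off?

Perpendicular(CH, HV) — off by 7.50°.

N = (0.00, 0.00) ✓; NC at -65.50° ✓; |NC| = 33.40 ✓; ∠NCH = 61.70° ✓; |CH| = 42.30 ✓; ∠(CH, HV) = 97.50° ✗; |HV| = 23.40 ✓.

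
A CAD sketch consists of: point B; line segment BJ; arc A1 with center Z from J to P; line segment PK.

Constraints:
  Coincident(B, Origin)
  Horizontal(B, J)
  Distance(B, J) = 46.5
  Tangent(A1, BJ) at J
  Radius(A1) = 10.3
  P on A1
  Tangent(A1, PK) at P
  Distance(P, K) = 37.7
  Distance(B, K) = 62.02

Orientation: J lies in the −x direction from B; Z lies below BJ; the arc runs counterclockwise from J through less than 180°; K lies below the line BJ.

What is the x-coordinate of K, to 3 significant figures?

-38.6

B is at the origin; BJ is horizontal with |BJ| = 46.5 and J on the −x side, so J = (-46.5, 0.00). A1 meets BJ tangentially, so ZJ is at right angles to BJ, so Z = J + (0, -10.3) = (-46.5, -10.3). Since ZP ⟂ PK (tangency), |ZK| = √(10.3² + 37.7²) = 39.1 regardless of where P sits on A1. So K lies on both circle(B, 62.02) and circle(Z, 39.1); the below-BJ intersection is K = (-38.6, -48.6). P is the foot of the tangent from K: P = (-55.7, -15.0).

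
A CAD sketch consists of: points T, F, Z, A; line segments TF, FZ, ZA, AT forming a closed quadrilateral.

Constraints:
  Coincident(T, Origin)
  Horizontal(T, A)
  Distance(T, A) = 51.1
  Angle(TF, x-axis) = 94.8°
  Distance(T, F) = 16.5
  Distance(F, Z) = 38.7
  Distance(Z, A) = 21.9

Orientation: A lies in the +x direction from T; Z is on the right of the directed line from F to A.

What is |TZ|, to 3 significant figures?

30.7

T is at the origin; TA is horizontal with |TA| = 51.1 and A in +x, so A = (51.1, 0). TF runs at 94.8° with |TF| = 16.5, so F = (-1.38, 16.4). Z is determined by |FZ| = 38.7 and |ZA| = 21.9 together: it lies at the intersection of circle(F, 38.7) and circle(A, 21.9). With |FA| = 55.0, the foot of the radical line on FA is 36.8 from F and the perpendicular offset is √(38.7² − 36.8²) = 12.1. Taking the right-of-FA solution: Z = (30.1, -6.11).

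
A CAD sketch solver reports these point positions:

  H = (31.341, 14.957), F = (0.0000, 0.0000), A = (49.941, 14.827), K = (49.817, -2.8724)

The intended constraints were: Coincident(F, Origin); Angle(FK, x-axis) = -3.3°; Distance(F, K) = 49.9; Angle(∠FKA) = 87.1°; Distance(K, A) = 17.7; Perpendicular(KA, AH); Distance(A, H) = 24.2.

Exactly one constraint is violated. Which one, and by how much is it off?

Distance(A, H) = 24.2 — off by 5.60.

F = (0.00, 0.00) ✓; FK at -3.300° ✓; |FK| = 49.90 ✓; ∠FKA = 87.10° ✓; |KA| = 17.70 ✓; ∠(KA, AH) = 90.00° ✓; |AH| = 18.60 ✗.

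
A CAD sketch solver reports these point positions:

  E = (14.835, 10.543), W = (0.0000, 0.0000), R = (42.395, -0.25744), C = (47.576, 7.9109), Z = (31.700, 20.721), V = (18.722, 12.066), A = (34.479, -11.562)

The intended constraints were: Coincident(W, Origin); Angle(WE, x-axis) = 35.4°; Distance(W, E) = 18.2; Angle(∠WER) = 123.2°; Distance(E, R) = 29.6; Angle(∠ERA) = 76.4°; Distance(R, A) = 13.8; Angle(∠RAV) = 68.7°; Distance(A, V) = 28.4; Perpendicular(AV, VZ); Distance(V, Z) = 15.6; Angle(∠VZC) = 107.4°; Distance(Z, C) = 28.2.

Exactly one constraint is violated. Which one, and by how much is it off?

Distance(Z, C) = 28.2 — off by 7.80.

W = (0.00, 0.00) ✓; WE at 35.40° ✓; |WE| = 18.20 ✓; ∠WER = 123.2° ✓; |ER| = 29.60 ✓; ∠ERA = 76.40° ✓; |RA| = 13.80 ✓; ∠RAV = 68.70° ✓; |AV| = 28.40 ✓; ∠(AV, VZ) = 90.00° ✓; |VZ| = 15.60 ✓; ∠VZC = 107.4° ✓; |ZC| = 20.40 ✗.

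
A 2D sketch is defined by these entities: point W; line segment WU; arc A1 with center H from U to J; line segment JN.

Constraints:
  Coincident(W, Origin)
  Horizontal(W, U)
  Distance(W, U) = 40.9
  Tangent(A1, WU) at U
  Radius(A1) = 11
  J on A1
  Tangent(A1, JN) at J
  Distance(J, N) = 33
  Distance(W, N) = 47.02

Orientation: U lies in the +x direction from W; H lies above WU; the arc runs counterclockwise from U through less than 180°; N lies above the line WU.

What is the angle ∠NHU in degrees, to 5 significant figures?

149.34°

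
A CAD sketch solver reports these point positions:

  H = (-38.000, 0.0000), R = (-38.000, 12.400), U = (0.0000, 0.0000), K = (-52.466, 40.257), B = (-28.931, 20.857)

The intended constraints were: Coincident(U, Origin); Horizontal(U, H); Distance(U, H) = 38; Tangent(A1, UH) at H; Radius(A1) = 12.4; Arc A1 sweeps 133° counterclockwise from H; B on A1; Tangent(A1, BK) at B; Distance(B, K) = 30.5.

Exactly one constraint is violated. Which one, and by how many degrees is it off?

Tangent(A1, BK) at B — off by 7.50°.

U = (0.00, 0.00) ✓; U.y = 0.00, H.y = 0.00 ✓; |UH| = 38.00 ✓; ∠(RH, HU) = 90.00° ✓; |RH| = 12.40 ✓; bearing(R→B) − bearing(R→H) = 133.0° ✓; |RB| = 12.40 ✓; ∠(RB, BK) = 82.50° ✗; |BK| = 30.50 ✓.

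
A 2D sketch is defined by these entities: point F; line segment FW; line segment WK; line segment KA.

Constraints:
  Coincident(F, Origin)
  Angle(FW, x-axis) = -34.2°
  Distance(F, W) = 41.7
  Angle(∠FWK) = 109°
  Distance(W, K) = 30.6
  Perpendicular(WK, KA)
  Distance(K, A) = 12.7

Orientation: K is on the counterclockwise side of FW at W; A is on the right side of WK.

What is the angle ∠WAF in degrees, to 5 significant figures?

27.180°

F is at the origin; FW runs at -34.2° with length 41.7, so W = 41.7·(cos -34.2°, sin -34.2°) = (34.489, -23.439). ∠FWK = 109.0°, so WK runs at -34.2° + (180° − 109.0°) = 36.800° from the x-axis; with |WK| = 30.6, K = W + 30.6·(cos 36.800°, sin 36.800°) = (58.992, -5.1088). The perpendicularity gives KA at right angles to WK; with |KA| = 12.7 on the right of WK, A = K + 12.7·(0.59902, -0.80073) = (66.599, -15.278). Then cos ∠WAF = AW·AF / (|AW||AF|), giving 27.180°.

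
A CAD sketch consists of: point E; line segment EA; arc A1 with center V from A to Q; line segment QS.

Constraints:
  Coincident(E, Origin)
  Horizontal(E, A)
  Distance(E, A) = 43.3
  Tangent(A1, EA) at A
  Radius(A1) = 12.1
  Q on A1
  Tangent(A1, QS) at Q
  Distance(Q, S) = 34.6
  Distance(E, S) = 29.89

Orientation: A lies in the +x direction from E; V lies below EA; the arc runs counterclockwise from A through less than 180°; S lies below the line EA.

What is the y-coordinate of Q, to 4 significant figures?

-3.557

E is at the origin; E and A share the same y with |EA| = 43.3 and A on the +x side, so A = (43.30, 0.000). Since A1 is tangent to EA there, VA ⟂ EA, so V = A + (0, -12.1) = (43.30, -12.10). Since VQ ⟂ QS (tangency), |VS| = √(12.1² + 34.6²) = 36.65 regardless of where Q sits on A1. So S lies on both circle(E, 29.89) and circle(V, 36.65); the below-EA intersection is S = (10.30, -28.06). Q is the foot of the tangent from S: Q = (34.73, -3.557).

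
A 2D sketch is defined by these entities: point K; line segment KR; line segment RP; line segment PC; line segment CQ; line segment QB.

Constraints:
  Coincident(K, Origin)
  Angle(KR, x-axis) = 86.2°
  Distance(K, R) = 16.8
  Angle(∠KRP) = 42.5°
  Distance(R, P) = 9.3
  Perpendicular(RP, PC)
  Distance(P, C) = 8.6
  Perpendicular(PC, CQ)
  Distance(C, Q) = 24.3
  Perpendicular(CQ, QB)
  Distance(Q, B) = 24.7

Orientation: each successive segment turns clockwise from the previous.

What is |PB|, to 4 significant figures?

29.15

K is at the origin; KR runs at 86.2° with length 16.8, so R = (1.113, 16.76). ∠KRP = 42.5° gives RP at -51.30° from the x-axis; with |RP| = 9.3, P = (6.928, 9.505). The perpendicularity gives PC at right angles to RP, so PC runs at -141.3°; with |PC| = 8.6, C = (0.2165, 4.128). PC is perpendicular to CQ, so CQ runs at 128.7°; with |CQ| = 24.3, Q = (-14.98, 23.09). The perpendicularity gives QB at right angles to CQ, so QB runs at 38.70°; with |QB| = 24.7, B = (4.300, 38.54). Then |PB| = |B − P| = 29.15.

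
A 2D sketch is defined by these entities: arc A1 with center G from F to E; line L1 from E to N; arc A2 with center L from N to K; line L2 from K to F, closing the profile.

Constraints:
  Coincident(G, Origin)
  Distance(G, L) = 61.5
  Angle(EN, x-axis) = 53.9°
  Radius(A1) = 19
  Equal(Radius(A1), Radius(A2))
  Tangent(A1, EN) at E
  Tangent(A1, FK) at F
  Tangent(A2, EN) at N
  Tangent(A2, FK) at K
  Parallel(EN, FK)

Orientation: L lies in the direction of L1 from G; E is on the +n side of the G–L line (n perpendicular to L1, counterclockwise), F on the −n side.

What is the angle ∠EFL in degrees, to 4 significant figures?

72.83°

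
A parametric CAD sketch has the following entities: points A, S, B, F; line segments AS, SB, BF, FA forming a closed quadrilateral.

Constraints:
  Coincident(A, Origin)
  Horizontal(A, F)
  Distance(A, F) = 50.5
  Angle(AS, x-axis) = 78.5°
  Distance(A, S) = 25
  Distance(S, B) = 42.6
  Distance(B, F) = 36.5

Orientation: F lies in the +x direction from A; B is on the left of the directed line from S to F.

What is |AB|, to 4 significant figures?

58.50

Checks: |SB| = 42.60 ✓; |BF| = 36.50 ✓.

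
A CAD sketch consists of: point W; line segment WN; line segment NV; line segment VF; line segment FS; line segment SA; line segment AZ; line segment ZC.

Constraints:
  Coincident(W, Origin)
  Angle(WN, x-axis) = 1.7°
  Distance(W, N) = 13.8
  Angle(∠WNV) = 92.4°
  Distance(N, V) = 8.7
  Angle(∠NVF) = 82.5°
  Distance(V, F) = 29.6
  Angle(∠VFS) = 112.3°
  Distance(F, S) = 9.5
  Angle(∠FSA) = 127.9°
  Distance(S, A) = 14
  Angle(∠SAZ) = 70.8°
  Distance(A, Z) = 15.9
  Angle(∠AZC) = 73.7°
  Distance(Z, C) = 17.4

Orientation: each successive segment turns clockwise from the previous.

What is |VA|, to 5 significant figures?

33.576

W is at the origin; WN runs at 1.7° with length 13.8, so N = (13.794, 0.40939). ∠WNV = 92.4° gives NV at -85.900° from the x-axis; with |NV| = 8.7, V = (14.416, -8.2683). ∠NVF = 82.5° gives VF at 176.60° from the x-axis; with |VF| = 29.6, F = (-15.132, -6.5129). ∠VFS = 112.3° gives FS at 108.90° from the x-axis; with |FS| = 9.5, S = (-18.209, 2.4749). ∠FSA = 127.9° gives SA at 56.800° from the x-axis; with |SA| = 14.0, A = (-10.543, 14.190). Then |VA| = |A − V| = 33.576.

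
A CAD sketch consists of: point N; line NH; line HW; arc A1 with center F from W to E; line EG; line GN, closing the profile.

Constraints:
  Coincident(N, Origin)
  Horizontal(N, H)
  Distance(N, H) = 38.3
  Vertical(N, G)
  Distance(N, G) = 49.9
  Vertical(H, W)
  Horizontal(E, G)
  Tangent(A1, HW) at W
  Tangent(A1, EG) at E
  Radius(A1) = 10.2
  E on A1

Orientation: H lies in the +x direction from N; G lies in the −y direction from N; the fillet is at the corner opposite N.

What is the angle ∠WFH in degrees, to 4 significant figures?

75.59°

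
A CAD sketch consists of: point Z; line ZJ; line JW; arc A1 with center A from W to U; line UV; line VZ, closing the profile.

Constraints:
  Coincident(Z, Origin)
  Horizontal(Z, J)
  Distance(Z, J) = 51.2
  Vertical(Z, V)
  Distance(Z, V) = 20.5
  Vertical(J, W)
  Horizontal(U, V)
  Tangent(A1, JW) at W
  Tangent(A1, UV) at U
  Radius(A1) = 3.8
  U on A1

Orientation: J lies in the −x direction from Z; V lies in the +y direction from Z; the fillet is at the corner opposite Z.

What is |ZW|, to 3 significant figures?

53.9

Z is at the origin; ZJ is horizontal with |ZJ| = 51.2 and J on the −x side, so J = (-51.2, 0.00). ZV is vertical with |ZV| = 20.5 and V on the +y side, so V = (0.00, 20.5). The virtual corner opposite Z is at (-51.2, 20.5). Since A1 is tangent to JW there, AW ⟂ JW and since A1 is tangent to UV there, AU ⟂ UV, with radius 3.8, so the center A sits 3.8 in from both sides at A = (-47.4, 16.7). That places the tangent points at W = (-51.2, 16.7) on JW and U = (-47.4, 20.5) on UV. Then |ZW| = |W − Z| = 53.9.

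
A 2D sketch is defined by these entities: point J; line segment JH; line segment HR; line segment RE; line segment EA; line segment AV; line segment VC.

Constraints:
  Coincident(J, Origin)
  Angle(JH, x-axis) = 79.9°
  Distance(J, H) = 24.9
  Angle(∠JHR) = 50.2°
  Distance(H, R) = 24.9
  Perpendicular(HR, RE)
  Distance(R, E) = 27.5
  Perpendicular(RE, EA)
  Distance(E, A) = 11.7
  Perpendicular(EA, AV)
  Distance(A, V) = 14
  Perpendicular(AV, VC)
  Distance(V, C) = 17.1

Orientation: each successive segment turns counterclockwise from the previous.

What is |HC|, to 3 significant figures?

33.2

J is at the origin; JH runs at 79.9° with length 24.9, so H = (4.37, 24.5). ∠JHR = 50.2° gives HR at -150° from the x-axis; with |HR| = 24.9, R = (-17.3, 12.2). HR ⟂ RE, so RE runs at -60.3°; with |RE| = 27.5, E = (-3.64, -11.7). The perpendicularity gives EA at right angles to RE, so EA runs at 29.7°; with |EA| = 11.7, A = (6.53, -5.91). EA ⟂ AV, so AV runs at 120°; with |AV| = 14.0, V = (-0.411, 6.25). The perpendicularity gives VC at right angles to AV, so VC runs at -150°; with |VC| = 17.1, C = (-15.3, -2.22). Then |HC| = |C − H| = 33.2.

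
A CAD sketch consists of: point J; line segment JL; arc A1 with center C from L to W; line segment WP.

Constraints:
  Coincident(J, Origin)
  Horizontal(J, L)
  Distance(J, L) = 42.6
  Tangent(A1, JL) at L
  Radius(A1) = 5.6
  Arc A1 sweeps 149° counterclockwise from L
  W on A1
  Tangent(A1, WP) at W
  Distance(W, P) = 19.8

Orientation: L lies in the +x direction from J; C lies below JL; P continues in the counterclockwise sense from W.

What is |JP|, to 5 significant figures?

60.314

J is at the origin; J and L share the same y with |JL| = 42.6 and L on the +x side, so L = (42.600, 0.0000). A1 meets JL tangentially, so CL is at right angles to JL, so C = L + (0, -5.6) = (42.600, -5.6000). On A1, L sits at bearing 90° from C; a 149° counterclockwise sweep puts W at bearing 239°, so W = C + 5.6·(cos 239°, sin 239°) = (39.716, -10.400). The tangent condition forces CW to be normal to WP, so WP runs along (−sin 239°, cos 239°); with |WP| = 19.8, P = (56.688, -20.598). Then |JP| = |P − J| = 60.314.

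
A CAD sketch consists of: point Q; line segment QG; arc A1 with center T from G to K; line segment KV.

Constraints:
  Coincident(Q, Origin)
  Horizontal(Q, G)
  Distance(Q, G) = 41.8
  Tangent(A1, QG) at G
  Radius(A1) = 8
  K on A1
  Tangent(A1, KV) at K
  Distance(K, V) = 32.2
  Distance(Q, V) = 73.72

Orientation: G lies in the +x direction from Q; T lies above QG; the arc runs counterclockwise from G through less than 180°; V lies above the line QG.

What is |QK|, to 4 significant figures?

48.16

Checks: |TK| = 8.000 ✓; ∠(TK, KV) = 90.00° ✓; |KV| = 32.20 ✓; |QV| = 73.72 ✓.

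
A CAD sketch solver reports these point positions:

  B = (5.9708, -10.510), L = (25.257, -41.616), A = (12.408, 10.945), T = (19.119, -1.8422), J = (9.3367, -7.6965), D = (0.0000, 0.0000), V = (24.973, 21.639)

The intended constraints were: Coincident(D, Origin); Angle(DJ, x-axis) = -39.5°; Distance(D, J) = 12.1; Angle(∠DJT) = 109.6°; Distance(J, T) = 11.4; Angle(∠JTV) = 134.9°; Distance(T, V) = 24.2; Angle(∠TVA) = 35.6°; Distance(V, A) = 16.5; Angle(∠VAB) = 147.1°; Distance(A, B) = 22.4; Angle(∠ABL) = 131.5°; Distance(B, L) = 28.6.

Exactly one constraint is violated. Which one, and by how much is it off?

Distance(B, L) = 28.6 — off by 8.00.

D = (0.00, 0.00) ✓; DJ at -39.50° ✓; |DJ| = 12.10 ✓; ∠DJT = 109.6° ✓; |JT| = 11.40 ✓; ∠JTV = 134.9° ✓; |TV| = 24.20 ✓; ∠TVA = 35.60° ✓; |VA| = 16.50 ✓; ∠VAB = 147.1° ✓; |AB| = 22.40 ✓; ∠ABL = 131.5° ✓; |BL| = 36.60 ✗.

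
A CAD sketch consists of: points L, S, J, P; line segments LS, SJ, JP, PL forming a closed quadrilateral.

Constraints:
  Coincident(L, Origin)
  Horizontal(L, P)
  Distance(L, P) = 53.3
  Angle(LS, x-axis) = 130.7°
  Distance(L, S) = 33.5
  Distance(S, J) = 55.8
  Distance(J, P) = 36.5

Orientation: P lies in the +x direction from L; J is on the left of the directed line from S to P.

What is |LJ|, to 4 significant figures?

45.64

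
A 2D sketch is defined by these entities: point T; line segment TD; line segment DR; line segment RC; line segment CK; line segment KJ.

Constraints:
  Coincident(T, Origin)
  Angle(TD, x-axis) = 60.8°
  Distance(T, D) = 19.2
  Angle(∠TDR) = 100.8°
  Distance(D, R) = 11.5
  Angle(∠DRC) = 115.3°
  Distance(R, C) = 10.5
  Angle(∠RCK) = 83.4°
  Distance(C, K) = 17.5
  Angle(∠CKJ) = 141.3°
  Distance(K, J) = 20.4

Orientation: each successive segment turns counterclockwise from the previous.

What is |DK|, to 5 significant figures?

15.115

T is at the origin; TD runs at 60.8° with length 19.2, so D = (9.3669, 16.760). ∠TDR = 100.8° gives DR at 140.00° from the x-axis; with |DR| = 11.5, R = (0.55739, 24.152). ∠DRC = 115.3° gives RC at -155.30° from the x-axis; with |RC| = 10.5, C = (-8.9819, 19.765). ∠RCK = 83.4° gives CK at -58.700° from the x-axis; with |CK| = 17.5, K = (0.10964, 4.8115). Then |DK| = |K − D| = 15.115.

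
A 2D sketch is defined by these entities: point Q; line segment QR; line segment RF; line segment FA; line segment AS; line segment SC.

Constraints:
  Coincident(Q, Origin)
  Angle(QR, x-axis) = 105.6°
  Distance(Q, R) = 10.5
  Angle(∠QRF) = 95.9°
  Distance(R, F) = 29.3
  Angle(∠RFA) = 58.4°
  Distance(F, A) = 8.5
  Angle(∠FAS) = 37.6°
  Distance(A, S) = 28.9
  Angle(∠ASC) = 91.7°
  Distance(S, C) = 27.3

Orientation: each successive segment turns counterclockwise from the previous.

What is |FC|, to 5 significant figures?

31.880

Q is at the origin; QR runs at 105.6° with length 10.5, so R = (-2.8237, 10.113). ∠QRF = 95.9° gives RF at -170.30° from the x-axis; with |RF| = 29.3, F = (-31.705, 5.1765). ∠RFA = 58.4° gives FA at -48.700° from the x-axis; with |FA| = 8.5, A = (-26.095, -1.2093). ∠FAS = 37.6° gives AS at 93.700° from the x-axis; with |AS| = 28.9, S = (-27.960, 27.630). ∠ASC = 91.7° gives SC at -178.00° from the x-axis; with |SC| = 27.3, C = (-55.243, 26.678). Then |FC| = |C − F| = 31.880.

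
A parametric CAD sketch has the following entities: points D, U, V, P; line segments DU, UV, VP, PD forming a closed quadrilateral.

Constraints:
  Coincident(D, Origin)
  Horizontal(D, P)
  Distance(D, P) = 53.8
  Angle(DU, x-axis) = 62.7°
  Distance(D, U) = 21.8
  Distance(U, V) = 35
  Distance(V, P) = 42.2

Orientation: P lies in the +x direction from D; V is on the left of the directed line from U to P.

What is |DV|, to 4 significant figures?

55.23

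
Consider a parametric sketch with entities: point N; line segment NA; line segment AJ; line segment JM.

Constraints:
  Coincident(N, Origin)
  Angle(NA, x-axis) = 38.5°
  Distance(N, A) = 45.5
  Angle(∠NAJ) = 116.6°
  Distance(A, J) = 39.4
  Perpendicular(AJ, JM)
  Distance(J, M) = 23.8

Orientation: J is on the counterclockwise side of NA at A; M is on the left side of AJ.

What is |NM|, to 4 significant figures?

62.11

N is at the origin; NA runs at 38.5° with length 45.5, so A = 45.5·(cos 38.5°, sin 38.5°) = (35.61, 28.32). ∠NAJ = 116.6°, so AJ runs at 38.5° + (180° − 116.6°) = 101.9° from the x-axis; with |AJ| = 39.4, J = A + 39.4·(cos 101.9°, sin 101.9°) = (27.48, 66.88). The perpendicularity gives JM at right angles to AJ; with |JM| = 23.8 on the left of AJ, M = J + 23.8·(-0.9785, -0.2062) = (4.196, 61.97). Then |NM| = |M − N| = 62.11.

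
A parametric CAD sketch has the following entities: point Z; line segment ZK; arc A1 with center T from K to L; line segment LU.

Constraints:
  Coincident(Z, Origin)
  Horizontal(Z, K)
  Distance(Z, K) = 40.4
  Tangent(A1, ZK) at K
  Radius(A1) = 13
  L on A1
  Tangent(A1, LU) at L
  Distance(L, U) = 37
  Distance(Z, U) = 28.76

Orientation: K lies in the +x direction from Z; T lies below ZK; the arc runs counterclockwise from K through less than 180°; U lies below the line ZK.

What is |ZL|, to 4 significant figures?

31.80

Z is at the origin; ZK is horizontal with |ZK| = 40.4 and K on the +x side, so K = (40.40, 0.000). A1 meets ZK tangentially, so TK is at right angles to ZK, so T = K + (0, -13) = (40.40, -13.00). Since TL ⟂ LU (tangency), |TU| = √(13.0² + 37.0²) = 39.22 regardless of where L sits on A1. So U lies on both circle(Z, 28.76) and circle(T, 39.22); the below-ZK intersection is U = (4.346, -28.43). L is the foot of the tangent from U: L = (31.61, -3.420).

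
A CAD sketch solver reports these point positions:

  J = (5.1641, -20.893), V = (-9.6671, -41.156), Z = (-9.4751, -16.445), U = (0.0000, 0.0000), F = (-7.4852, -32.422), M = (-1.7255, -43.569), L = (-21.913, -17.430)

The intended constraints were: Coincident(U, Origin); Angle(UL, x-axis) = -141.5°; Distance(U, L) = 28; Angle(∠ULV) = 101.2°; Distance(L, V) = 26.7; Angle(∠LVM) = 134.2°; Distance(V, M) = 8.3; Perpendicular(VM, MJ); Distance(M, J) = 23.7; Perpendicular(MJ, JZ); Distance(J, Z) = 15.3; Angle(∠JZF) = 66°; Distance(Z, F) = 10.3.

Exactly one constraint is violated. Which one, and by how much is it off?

Distance(Z, F) = 10.3 — off by 5.80.

U = (0.00, 0.00) ✓; UL at -141.5° ✓; |UL| = 28.00 ✓; ∠ULV = 101.2° ✓; |LV| = 26.70 ✓; ∠LVM = 134.2° ✓; |VM| = 8.300 ✓; ∠(VM, MJ) = 90.00° ✓; |MJ| = 23.70 ✓; ∠(MJ, JZ) = 90.00° ✓; |JZ| = 15.30 ✓; ∠JZF = 66.00° ✓; |ZF| = 16.10 ✗.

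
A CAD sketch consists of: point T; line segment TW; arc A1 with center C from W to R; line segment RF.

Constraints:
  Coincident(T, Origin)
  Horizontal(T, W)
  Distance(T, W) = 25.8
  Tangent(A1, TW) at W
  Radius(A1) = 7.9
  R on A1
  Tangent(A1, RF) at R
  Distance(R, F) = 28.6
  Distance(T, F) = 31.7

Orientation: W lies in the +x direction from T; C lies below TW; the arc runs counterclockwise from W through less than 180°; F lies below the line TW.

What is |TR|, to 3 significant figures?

19.2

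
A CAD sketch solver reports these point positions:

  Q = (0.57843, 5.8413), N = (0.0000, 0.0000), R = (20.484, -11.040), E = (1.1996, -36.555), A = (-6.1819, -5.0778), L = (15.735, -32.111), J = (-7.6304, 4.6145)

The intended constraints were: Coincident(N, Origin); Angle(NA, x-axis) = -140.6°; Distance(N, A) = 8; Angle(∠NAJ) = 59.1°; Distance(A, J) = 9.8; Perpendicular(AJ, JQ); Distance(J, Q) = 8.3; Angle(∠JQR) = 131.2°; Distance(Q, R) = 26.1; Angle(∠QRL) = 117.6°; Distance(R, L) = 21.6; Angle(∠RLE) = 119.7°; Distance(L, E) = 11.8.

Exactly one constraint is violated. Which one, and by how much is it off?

Distance(L, E) = 11.8 — off by 3.40.

N = (0.00, 0.00) ✓; NA at -140.6° ✓; |NA| = 8.000 ✓; ∠NAJ = 59.10° ✓; |AJ| = 9.800 ✓; ∠(AJ, JQ) = 90.00° ✓; |JQ| = 8.300 ✓; ∠JQR = 131.2° ✓; |QR| = 26.10 ✓; ∠QRL = 117.6° ✓; |RL| = 21.60 ✓; ∠RLE = 119.7° ✓; |LE| = 15.20 ✗.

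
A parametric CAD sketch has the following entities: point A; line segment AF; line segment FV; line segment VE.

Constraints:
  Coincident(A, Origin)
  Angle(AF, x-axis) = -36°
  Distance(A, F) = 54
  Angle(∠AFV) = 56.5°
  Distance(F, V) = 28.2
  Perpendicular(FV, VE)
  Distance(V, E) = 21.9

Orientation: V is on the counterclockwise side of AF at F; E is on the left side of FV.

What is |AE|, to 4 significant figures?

23.19

∠AFV = 56.5°, so FV runs at -36.0° + (180° − 56.5°) = 87.50° from the x-axis; with |FV| = 28.2, V = F + 28.2·(cos 87.50°, sin 87.50°) = (44.92, -3.567). The perpendicularity gives VE at right angles to FV; with |VE| = 21.9 on the left of FV, E = V + 21.9·(-0.9990, 0.04362) = (23.04, -2.612). Then |AE| = |E − A| = 23.19.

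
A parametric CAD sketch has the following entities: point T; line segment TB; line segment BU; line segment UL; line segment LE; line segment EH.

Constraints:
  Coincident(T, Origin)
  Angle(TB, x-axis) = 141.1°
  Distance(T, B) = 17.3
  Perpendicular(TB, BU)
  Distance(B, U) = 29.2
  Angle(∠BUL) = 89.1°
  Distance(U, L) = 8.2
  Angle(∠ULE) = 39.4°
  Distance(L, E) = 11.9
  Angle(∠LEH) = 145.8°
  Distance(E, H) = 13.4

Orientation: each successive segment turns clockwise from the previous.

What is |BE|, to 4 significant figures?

21.69

T is at the origin; TB runs at 141.1° with length 17.3, so B = (-13.46, 10.86). TB ⟂ BU, so BU runs at 51.10°; with |BU| = 29.2, U = (4.873, 33.59). ∠BUL = 89.1° gives UL at -39.80° from the x-axis; with |UL| = 8.2, L = (11.17, 28.34). ∠ULE = 39.4° gives LE at 179.6° from the x-axis; with |LE| = 11.9, E = (-0.7269, 28.42). Then |BE| = |E − B| = 21.69.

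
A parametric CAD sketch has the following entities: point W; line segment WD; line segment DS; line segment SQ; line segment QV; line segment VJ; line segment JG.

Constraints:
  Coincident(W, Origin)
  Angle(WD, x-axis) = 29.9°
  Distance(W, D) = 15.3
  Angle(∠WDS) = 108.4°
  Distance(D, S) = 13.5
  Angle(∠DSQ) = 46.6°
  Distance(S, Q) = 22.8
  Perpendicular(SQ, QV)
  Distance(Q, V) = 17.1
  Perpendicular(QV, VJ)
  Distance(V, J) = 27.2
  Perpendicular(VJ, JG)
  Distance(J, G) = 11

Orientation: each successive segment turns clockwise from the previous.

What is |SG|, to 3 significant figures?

7.52

QV ⟂ VJ, so VJ runs at 4.90°; with |VJ| = 27.2, J = (26.3, 16.1). The perpendicularity gives JG at right angles to VJ, so JG runs at -85.1°; with |JG| = 11.0, G = (27.2, 5.10). Then |SG| = |G − S| = 7.52.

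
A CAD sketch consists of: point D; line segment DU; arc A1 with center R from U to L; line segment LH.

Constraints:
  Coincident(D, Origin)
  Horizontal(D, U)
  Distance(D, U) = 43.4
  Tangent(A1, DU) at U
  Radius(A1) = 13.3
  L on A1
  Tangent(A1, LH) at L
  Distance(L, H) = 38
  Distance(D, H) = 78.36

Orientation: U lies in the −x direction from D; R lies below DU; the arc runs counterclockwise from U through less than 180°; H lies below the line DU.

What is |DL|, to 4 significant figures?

57.87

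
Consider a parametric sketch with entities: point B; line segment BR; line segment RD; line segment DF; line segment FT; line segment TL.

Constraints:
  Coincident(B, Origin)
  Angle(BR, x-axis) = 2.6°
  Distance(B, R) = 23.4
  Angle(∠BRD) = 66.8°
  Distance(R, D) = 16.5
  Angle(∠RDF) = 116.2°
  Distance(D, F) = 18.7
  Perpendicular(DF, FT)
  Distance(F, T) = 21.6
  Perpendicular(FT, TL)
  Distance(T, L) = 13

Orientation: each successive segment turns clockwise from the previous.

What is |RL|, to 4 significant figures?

14.66

B is at the origin; BR runs at 2.6° with length 23.4, so R = (23.38, 1.061). ∠BRD = 66.8° gives RD at -110.6° from the x-axis; with |RD| = 16.5, D = (17.57, -14.38). ∠RDF = 116.2° gives DF at -174.4° from the x-axis; with |DF| = 18.7, F = (-1.040, -16.21). DF is perpendicular to FT, so FT runs at 95.60°; with |FT| = 21.6, T = (-3.148, 5.289). The perpendicularity gives TL at right angles to FT, so TL runs at 5.600°; with |TL| = 13.0, L = (9.790, 6.557). Then |RL| = |L − R| = 14.66.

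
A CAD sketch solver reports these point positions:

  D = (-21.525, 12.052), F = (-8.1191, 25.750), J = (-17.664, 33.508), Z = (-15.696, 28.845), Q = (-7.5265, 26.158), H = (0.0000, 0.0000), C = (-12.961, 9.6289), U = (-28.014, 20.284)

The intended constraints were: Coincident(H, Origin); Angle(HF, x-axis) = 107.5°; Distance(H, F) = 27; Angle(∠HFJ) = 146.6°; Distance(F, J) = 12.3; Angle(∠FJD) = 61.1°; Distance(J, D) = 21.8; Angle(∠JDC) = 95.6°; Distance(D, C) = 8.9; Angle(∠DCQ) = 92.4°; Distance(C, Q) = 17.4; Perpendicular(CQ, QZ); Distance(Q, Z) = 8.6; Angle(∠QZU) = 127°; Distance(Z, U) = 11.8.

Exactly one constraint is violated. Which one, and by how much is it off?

Distance(Z, U) = 11.8 — off by 3.20.

H = (0.00, 0.00) ✓; HF at 107.5° ✓; |HF| = 27.00 ✓; ∠HFJ = 146.6° ✓; |FJ| = 12.30 ✓; ∠FJD = 61.10° ✓; |JD| = 21.80 ✓; ∠JDC = 95.60° ✓; |DC| = 8.900 ✓; ∠DCQ = 92.40° ✓; |CQ| = 17.40 ✓; ∠(CQ, QZ) = 89.99° ✓; |QZ| = 8.600 ✓; ∠QZU = 127.0° ✓; |ZU| = 15.00 ✗.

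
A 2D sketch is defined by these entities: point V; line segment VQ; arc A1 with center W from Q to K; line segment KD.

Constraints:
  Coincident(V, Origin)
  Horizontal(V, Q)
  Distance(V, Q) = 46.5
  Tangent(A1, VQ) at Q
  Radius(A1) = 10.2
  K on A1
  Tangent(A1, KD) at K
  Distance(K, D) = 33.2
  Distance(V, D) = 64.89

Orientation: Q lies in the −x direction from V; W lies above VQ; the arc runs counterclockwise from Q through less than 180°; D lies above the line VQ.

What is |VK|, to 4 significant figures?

39.10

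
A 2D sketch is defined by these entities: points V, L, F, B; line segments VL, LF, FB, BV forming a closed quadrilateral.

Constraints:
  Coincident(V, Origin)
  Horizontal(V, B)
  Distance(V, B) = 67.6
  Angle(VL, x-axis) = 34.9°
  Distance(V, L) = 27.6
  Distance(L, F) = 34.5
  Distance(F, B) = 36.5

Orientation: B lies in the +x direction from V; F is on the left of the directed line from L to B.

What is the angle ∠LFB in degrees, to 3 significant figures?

84.3°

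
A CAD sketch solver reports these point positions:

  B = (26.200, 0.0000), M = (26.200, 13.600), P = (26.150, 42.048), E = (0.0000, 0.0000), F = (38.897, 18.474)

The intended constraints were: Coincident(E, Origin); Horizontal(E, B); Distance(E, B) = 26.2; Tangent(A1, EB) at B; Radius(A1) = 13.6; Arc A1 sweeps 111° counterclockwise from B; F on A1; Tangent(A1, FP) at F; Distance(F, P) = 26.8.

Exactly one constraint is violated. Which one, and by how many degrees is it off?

Tangent(A1, FP) at F — off by 7.40°.

E = (0.00, 0.00) ✓; E.y = 0.00, B.y = 0.00 ✓; |EB| = 26.20 ✓; ∠(MB, BE) = 90.00° ✓; |MB| = 13.60 ✓; bearing(M→F) − bearing(M→B) = 111.0° ✓; |MF| = 13.60 ✓; ∠(MF, FP) = 82.60° ✗; |FP| = 26.80 ✓.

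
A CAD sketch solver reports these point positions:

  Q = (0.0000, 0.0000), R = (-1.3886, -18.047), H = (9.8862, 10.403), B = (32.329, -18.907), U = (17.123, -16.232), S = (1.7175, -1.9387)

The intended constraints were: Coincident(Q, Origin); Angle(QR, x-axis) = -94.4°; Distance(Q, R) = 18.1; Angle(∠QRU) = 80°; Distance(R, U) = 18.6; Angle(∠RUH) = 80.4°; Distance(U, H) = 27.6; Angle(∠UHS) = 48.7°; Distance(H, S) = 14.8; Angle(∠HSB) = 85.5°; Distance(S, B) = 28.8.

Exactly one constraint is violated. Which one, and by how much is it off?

Distance(S, B) = 28.8 — off by 6.20.

Q = (0.00, 0.00) ✓; QR at -94.40° ✓; |QR| = 18.10 ✓; ∠QRU = 80.00° ✓; |RU| = 18.60 ✓; ∠RUH = 80.40° ✓; |UH| = 27.60 ✓; ∠UHS = 48.70° ✓; |HS| = 14.80 ✓; ∠HSB = 85.50° ✓; |SB| = 35.00 ✗.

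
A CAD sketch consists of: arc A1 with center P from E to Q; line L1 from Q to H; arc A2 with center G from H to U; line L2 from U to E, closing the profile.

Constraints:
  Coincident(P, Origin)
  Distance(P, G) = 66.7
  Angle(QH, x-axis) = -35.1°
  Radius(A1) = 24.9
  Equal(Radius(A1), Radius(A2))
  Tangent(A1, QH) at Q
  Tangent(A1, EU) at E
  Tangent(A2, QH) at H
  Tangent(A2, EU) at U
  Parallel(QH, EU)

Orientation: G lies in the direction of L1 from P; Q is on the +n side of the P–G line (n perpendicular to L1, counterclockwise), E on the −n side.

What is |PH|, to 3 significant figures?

71.2

The slot axis is L1's direction at -35.1°, so u = (cos -35.1°, sin -35.1°) = (0.818, -0.575) and n = (−sin -35.1°, cos -35.1°) = (0.575, 0.818). P is at the origin and G lies 66.7 along u from P, so G = 66.7·u = (54.6, -38.4). Tangency of A1 to both parallel lines with radius 24.9 puts Q and E at P ± 24.9·n: Q = (14.3, 20.4), E = (-14.3, -20.4). Equal radii place H and U the same way about G: H = G + 24.9·n = (68.9, -18.0), U = G − 24.9·n = (40.3, -58.7). Then |PH| = |H − P| = 71.2.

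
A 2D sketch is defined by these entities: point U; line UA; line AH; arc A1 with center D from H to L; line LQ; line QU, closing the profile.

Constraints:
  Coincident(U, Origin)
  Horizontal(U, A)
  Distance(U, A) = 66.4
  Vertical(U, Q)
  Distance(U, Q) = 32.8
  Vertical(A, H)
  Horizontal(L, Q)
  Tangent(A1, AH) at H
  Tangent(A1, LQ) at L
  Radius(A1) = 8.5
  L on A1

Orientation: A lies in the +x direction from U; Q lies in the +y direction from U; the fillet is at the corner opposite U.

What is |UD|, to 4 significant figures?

62.79

U is at the origin; UA is horizontal with |UA| = 66.4 and A on the +x side, so A = (66.40, 0.000). U and Q share the same x with |UQ| = 32.8 and Q on the +y side, so Q = (0.000, 32.80). The virtual corner opposite U is at (66.40, 32.80). The tangent condition forces DH to be normal to AH and tangency of A1 to LQ means the radius DL is perpendicular to LQ, with radius 8.5, so the center D sits 8.5 in from both sides at D = (57.90, 24.30). Then |UD| = |D − U| = 62.79.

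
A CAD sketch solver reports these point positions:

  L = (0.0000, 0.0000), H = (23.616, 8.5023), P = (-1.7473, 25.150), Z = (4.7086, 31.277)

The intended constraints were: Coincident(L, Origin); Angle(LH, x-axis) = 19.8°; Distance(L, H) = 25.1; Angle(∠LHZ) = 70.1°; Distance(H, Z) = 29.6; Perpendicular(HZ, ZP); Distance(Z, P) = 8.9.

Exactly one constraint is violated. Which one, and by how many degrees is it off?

Perpendicular(HZ, ZP) — off by 3.80°.

L = (0.00, 0.00) ✓; LH at 19.80° ✓; |LH| = 25.10 ✓; ∠LHZ = 70.10° ✓; |HZ| = 29.60 ✓; ∠(HZ, ZP) = 93.80° ✗; |ZP| = 8.900 ✓.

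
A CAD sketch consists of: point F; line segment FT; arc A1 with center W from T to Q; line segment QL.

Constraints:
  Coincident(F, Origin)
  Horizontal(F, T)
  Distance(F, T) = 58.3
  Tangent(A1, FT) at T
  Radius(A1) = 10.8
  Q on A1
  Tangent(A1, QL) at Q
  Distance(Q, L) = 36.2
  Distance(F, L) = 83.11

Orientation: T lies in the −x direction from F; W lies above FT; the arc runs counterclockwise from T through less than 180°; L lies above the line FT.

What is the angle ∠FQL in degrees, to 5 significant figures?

140.73°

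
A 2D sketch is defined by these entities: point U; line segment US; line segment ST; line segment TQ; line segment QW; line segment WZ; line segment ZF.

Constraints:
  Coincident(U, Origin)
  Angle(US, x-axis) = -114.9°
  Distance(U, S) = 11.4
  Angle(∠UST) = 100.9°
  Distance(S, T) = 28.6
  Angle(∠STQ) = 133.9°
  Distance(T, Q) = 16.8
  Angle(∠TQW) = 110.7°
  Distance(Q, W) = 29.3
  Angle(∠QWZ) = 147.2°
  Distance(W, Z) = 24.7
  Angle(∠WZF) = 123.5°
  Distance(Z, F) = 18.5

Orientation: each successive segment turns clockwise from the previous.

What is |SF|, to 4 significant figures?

45.01

∠QWZ = 147.2° gives WZ at 17.80° from the x-axis; with |WZ| = 24.7, Z = (1.190, 41.33). ∠WZF = 123.5° gives ZF at -38.70° from the x-axis; with |ZF| = 18.5, F = (15.63, 29.77). Then |SF| = |F − S| = 45.01.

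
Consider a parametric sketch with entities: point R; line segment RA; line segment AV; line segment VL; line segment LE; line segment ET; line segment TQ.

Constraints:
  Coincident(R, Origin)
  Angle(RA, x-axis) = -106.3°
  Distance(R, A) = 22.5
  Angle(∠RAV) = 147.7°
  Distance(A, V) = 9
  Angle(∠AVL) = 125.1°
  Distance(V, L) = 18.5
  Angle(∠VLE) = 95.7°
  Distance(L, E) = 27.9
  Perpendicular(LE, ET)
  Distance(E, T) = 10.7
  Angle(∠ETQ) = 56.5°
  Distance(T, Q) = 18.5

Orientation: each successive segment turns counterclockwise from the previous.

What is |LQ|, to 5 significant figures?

12.483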